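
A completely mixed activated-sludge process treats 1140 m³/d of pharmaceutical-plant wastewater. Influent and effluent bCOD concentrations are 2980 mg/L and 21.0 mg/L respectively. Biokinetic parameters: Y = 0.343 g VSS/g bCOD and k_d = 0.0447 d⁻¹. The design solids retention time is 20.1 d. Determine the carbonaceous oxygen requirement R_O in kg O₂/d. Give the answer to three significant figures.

R_O ≈ 2510 kg O₂/d

Correct the yield for decay: Y_obs = Y/(1 + k_d θ_c) = 0.343 / (1 + 0.0447 × 20.1) = 0.343 / 1.898 = 0.1807.
Substrate removed = Q·(S₀ − S) = 1140 m³/d × (2980 − 21.0) g/m³ = 3.37×10^6 g/d = 3373 kg/d.
P_X = Y_obs·Q·(S₀ − S) = 0.1807 × 3373 = 609.5 kg VSS/d.
R_O = Q·(S₀ − S) − 1.42·P_X = 3373 − 1.42 × 609.5 = 2508 kg O₂/d.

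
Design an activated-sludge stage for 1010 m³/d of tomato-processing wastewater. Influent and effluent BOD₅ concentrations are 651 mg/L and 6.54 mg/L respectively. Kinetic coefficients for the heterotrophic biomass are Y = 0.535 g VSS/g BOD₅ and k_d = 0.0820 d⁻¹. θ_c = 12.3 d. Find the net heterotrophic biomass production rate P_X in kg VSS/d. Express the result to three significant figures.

Correct the yield for decay: Y_obs = Y/(1 + k_d θ_c) = 0.535 / (1 + 0.0820 × 12.3) = 0.535 / 2.009 = 0.2664.
Q·(S₀ − S) = 1010 × (651 − 6.54) × 10⁻³ = 650.9 kg/d removed.
Net biomass production P_X = Y_obs × Q·(S₀ − S) = 0.2664 × 650.9 = 173.4 kg VSS/d.

P_X ≈ 173 kg VSS/d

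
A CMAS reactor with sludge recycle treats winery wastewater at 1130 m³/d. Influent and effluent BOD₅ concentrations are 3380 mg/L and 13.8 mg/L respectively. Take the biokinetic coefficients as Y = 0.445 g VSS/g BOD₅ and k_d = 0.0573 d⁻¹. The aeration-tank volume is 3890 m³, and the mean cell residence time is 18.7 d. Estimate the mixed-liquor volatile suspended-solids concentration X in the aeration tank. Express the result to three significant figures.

X = Y·Q·ΔS·θ_c / [V·(1 + k_d θ_c)] = 0.445 × 1130 × (3380 − 13.8) × 18.7 / [3890 × (1 + 0.0573 × 18.7)] = 3928 mg/L.

X ≈ 3930 mg/L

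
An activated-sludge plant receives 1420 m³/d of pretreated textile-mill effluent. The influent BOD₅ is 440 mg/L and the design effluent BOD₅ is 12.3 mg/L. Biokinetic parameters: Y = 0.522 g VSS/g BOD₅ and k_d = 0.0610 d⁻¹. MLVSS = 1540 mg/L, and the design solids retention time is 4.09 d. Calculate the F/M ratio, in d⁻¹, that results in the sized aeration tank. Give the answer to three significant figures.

F/M ≈ 0.602 d⁻¹

Rearranging the biomass balance for a CMAS with decay, V = Y·Q·ΔS·θ_c / [X·(1+k_d θ_c)] = 0.522 × 1420 × (440 − 12.3) × 4.09 / [1540 × (1 + 0.0610 × 4.09)] = 1.3×10^6 / 1924 = 673.9 m³.
F/M = applied load / biomass = Q·S₀/(V·X) = 1420 × 440 / (673.9 × 1540) = 0.6021 d⁻¹.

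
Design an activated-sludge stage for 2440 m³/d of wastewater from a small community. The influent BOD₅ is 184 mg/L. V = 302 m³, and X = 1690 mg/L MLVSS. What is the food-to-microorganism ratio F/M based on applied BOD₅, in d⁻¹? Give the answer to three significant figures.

F/M ≈ 0.880 d⁻¹

Food-to-microorganism ratio F/M = Q S₀ / (V X) = 2440 × 184 / (302.0 × 1690) = 0.8797 d⁻¹.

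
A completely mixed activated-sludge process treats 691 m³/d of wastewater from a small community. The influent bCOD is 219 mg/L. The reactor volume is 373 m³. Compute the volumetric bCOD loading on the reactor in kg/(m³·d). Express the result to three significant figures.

L_v = Q S₀ / V = 691 × 219 × 10⁻³ / 373.0 = 0.4057 kg/(m³·d).

L_v ≈ 0.406 kg bCOD/(m³·d)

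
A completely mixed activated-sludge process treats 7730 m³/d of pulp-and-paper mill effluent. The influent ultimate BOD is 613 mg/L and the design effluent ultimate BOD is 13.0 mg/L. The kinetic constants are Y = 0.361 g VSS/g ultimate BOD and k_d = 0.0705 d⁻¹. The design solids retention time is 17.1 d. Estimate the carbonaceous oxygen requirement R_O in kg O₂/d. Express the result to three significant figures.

The observed yield is Y_obs = Y/(1 + k_d·θ_c) = 0.361 / (1 + 0.0705 × 17.1) = 0.361 / 2.206 = 0.1637 g VSS per g ultimate BOD removed.
ΔS = 613 − 13.0 = 600.0 mg/L, so the substrate removal rate is 7730 × 600.0/1000 = 4638 kg ultimate BOD/d.
P_X = Y_obs·Q·(S₀ − S) = 0.1637 × 4638 = 759.1 kg VSS/d.
Carbonaceous O₂ demand = substrate oxidised − cell-mass equivalent = 4638 − 1.42 × 759.1 = 3560 kg O₂/d.

R_O ≈ 3560 kg O₂/d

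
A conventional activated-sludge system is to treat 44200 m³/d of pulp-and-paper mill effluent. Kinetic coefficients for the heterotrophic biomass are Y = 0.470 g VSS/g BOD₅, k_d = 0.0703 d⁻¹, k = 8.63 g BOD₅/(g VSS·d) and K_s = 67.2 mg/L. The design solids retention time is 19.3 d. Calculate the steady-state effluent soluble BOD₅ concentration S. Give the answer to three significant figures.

S ≈ 2.09 mg/L

Effluent substrate depends only on kinetics and SRT: S = K_s(1 + k_d θ_c) / [θ_c(Yk − k_d) − 1] = 67.2 × (1 + 0.0703 × 19.3) / [19.3 × (0.470 × 8.63 − 0.0703) − 1] = 158.4 / 75.93 = 2.086 mg/L.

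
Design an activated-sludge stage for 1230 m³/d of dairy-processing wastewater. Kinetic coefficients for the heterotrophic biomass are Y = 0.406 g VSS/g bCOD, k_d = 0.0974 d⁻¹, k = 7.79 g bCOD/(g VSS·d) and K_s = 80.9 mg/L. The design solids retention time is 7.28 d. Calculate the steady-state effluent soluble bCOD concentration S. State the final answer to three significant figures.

Effluent substrate depends only on kinetics and SRT: S = K_s(1 + k_d θ_c) / [θ_c(Yk − k_d) − 1] = 80.9 × (1 + 0.0974 × 7.28) / [7.28 × (0.406 × 7.79 − 0.0974) − 1] = 138.3 / 21.32 = 6.486 mg/L.

S ≈ 6.49 mg/L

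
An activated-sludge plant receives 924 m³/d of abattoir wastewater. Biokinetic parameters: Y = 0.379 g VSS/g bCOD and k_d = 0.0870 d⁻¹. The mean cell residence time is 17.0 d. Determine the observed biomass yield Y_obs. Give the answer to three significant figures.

Y_obs ≈ 0.153 g VSS/g bCOD

Correct the yield for decay: Y_obs = Y/(1 + k_d θ_c) = 0.379 / (1 + 0.0870 × 17.0) = 0.379 / 2.479 = 0.1529.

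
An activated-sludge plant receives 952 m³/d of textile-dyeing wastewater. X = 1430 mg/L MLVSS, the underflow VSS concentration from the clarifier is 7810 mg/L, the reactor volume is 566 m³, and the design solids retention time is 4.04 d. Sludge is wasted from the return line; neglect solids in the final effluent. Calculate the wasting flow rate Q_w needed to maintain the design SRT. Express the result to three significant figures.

Q_w ≈ 25.7 m³/d

Q_w = (V·X)/(θ_c X_r) = 566.0 × 1430 / (4.04 × 7810) = 25.65 m³/d.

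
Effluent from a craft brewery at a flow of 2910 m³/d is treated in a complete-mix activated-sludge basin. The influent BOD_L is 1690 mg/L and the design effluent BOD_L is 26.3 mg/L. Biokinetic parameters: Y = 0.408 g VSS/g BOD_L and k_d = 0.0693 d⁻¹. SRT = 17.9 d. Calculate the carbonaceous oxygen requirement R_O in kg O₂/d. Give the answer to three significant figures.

R_O ≈ 3590 kg O₂/d

Y_obs = Y / (1 + k_d θ_c) = 0.408 / (1 + 0.0693 × 17.9) = 0.408 / 2.240 = 0.1821.
ΔS = 1690 − 26.3 = 1664 mg/L, so the substrate removal rate is 2910 × 1664/1000 = 4841 kg BOD_L/d.
P_X = Y_obs·Q·(S₀ − S) = 0.1821 × 4841 = 881.6 kg VSS/d.
R_O = Q·(S₀ − S) − 1.42·P_X = 4841 − 1.42 × 881.6 = 3589 kg O₂/d.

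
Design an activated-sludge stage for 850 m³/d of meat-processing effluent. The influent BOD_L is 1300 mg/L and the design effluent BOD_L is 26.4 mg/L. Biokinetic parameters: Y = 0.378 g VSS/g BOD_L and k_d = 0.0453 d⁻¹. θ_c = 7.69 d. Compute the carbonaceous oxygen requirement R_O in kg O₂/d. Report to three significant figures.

Correct the yield for decay: Y_obs = Y/(1 + k_d θ_c) = 0.378 / (1 + 0.0453 × 7.69) = 0.378 / 1.348 = 0.2803.
Q·(S₀ − S) = 850 × (1300 − 26.4) × 10⁻³ = 1083 kg/d removed.
Biomass synthesised: P_X = Y_obs × 1083 = 303.5 kg VSS/d.
R_O = Q·ΔS − 1.42 P_X = 1083 − 431.0 = 651.6 kg O₂/d.

R_O ≈ 652 kg O₂/d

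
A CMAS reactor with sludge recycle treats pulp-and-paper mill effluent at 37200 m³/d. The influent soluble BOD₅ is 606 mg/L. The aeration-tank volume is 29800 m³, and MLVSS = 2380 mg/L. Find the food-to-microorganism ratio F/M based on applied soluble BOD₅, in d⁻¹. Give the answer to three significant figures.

Food-to-microorganism ratio F/M = Q S₀ / (V X) = 37200 × 606 / (29800 × 2380) = 0.3179 d⁻¹.

F/M ≈ 0.318 d⁻¹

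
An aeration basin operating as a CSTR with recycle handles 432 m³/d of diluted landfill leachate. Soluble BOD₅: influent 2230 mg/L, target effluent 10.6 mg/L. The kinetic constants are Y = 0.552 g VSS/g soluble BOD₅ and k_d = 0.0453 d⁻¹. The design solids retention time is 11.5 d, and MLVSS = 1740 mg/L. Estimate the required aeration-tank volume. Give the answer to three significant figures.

Steady-state biomass mass balance: V·X·(1 + k_d·θ_c) = Y·Q·(S₀ − S)·θ_c, so V = 0.552 × 432 × (2230 − 10.6) × 11.5 / [1740 × (1 + 0.0453 × 11.5)] = 6.09×10^6 / 2646 = 2300 m³.

V ≈ 2300 m³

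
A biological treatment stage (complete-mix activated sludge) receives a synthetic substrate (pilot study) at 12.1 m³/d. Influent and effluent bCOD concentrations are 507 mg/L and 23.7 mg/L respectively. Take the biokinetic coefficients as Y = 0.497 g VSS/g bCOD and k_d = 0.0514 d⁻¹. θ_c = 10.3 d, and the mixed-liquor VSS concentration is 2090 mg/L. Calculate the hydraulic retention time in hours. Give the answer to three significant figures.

τ ≈ 18.6 h

Steady-state biomass mass balance: V·X·(1 + k_d·θ_c) = Y·Q·(S₀ − S)·θ_c, so V = 0.497 × 12.1 × (507 − 23.7) × 10.3 / [2090 × (1 + 0.0514 × 10.3)] = 2.99×10^4 / 3196 = 9.365 m³.
Hydraulic retention time τ = V/Q = 9.365 / 12.1 = 0.7740 d = 18.58 h.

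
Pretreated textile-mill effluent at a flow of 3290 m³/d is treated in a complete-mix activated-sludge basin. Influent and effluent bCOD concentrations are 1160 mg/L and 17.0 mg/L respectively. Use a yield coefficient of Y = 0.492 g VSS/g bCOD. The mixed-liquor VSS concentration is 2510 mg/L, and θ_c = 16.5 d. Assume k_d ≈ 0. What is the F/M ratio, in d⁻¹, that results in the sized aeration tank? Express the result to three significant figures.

F/M ≈ 0.125 d⁻¹

V·X = Y·Q·ΔS·θ_c gives V = 0.492 × 3290 × (1160 − 17.0) × 16.5 / 2510 = 12162 m³.
F/M = Q·S₀ / (V·X) = 3290 × 1160 / (12162 × 2510) = 0.1250 g bCOD·(g VSS·d)⁻¹.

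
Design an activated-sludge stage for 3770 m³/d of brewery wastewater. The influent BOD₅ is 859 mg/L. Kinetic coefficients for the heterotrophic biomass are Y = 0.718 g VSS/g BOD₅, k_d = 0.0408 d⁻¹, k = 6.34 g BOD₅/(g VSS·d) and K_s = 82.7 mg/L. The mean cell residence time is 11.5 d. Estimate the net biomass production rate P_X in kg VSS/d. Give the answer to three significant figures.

For a completely mixed reactor with recycle the Lawrence–McCarty relation gives S = K_s·(1 + k_d·θ_c) / [θ_c·(Y·k − k_d) − 1] = 82.7 × (1 + 0.0408 × 11.5) / [11.5 × (0.718 × 6.34 − 0.0408) − 1] = 121.5 / 50.88 = 2.388 mg/L.
Y_obs = Y / (1 + k_d θ_c) = 0.718 / (1 + 0.0408 × 11.5) = 0.718 / 1.469 = 0.4887.
ΔS = 859 − 2.39 = 856.6 mg/L, so the substrate removal rate is 3770 × 856.6/1000 = 3229 kg BOD₅/d.
P_X = Y_obs · Q(S₀ − S) = 0.4887 × 3229 = 1578 kg VSS/d.

P_X ≈ 1580 kg VSS/d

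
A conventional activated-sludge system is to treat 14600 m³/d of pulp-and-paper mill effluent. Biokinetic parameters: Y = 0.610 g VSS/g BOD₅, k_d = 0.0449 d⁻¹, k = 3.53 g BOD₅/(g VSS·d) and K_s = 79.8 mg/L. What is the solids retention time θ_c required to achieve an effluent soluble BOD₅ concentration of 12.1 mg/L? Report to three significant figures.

θ_c ≈ 4.19 d

At the target effluent, Y k S/(K_s+S) = 0.610×3.53×12.1/91.90 = 0.2835 d⁻¹.
1/θ_c = 0.2835 − 0.0449 = 0.2386 d⁻¹, so θ_c = 4.191 d.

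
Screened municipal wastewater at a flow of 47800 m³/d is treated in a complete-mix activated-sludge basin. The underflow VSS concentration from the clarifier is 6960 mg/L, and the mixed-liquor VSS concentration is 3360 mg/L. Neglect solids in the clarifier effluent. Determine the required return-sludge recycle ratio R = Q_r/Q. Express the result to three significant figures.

R ≈ 0.933

R = Q_r/Q = X/(X_r − X) = 3360 / (6960 − 3360) = 0.9333.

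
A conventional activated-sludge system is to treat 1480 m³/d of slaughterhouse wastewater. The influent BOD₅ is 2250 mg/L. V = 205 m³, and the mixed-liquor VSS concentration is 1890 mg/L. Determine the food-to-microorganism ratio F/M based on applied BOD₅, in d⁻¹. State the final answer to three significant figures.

F/M ≈ 8.59 d⁻¹

Food-to-microorganism ratio F/M = Q S₀ / (V X) = 1480 × 2250 / (205.0 × 1890) = 8.595 d⁻¹.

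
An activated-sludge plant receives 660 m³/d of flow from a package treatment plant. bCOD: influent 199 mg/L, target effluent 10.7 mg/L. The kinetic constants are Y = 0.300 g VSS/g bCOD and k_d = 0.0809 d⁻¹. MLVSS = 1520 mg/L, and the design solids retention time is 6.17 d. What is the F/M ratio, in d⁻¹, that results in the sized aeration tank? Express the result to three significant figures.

Rearranging the biomass balance for a CMAS with decay, V = Y·Q·ΔS·θ_c / [X·(1+k_d θ_c)] = 0.300 × 660 × (199 − 10.7) × 6.17 / [1520 × (1 + 0.0809 × 6.17)] = 2.3×10^5 / 2279 = 101.0 m³.
F/M = applied load / biomass = Q·S₀/(V·X) = 660 × 199 / (101.0 × 1520) = 0.8559 d⁻¹.

F/M ≈ 0.856 d⁻¹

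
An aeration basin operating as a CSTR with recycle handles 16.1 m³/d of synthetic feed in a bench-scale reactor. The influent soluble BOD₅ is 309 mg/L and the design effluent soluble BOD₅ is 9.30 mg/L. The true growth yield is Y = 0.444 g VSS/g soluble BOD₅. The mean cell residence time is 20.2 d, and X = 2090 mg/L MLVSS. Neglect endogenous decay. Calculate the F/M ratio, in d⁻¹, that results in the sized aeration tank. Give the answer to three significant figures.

F/M ≈ 0.115 d⁻¹

Biomass mass balance (decay neglected): V·X = Y·Q·(S₀ − S)·θ_c, so V = 0.444 × 16.1 × (309 − 9.30) × 20.2 / 2090 = 20.71 m³.
Food-to-microorganism ratio F/M = Q S₀ / (V X) = 16.1 × 309 / (20.71 × 2090) = 0.1150 d⁻¹.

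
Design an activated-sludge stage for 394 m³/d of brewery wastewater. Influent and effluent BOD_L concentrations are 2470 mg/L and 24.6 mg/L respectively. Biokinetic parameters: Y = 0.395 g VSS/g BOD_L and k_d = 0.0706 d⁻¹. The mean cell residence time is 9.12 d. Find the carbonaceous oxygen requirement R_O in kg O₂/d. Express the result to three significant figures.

R_O ≈ 635 kg O₂/d

Y_obs = Y / (1 + k_d θ_c) = 0.395 / (1 + 0.0706 × 9.12) = 0.395 / 1.644 = 0.2403.
ΔS = 2470 − 24.6 = 2445 mg/L, so the substrate removal rate is 394 × 2445/1000 = 963.5 kg BOD_L/d.
P_X = Y_obs·Q·(S₀ − S) = 0.2403 × 963.5 = 231.5 kg VSS/d.
R_O = Q·(S₀ − S) − 1.42·P_X = 963.5 − 1.42 × 231.5 = 634.7 kg O₂/d.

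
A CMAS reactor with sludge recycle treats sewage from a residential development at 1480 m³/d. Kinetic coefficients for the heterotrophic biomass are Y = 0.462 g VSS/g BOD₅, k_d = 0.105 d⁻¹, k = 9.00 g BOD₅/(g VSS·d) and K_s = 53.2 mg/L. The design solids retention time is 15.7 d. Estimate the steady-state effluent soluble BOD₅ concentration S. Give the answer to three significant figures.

Effluent substrate depends only on kinetics and SRT: S = K_s(1 + k_d θ_c) / [θ_c(Yk − k_d) − 1] = 53.2 × (1 + 0.105 × 15.7) / [15.7 × (0.462 × 9.00 − 0.105) − 1] = 140.9 / 62.63 = 2.250 mg/L.

S ≈ 2.25 mg/L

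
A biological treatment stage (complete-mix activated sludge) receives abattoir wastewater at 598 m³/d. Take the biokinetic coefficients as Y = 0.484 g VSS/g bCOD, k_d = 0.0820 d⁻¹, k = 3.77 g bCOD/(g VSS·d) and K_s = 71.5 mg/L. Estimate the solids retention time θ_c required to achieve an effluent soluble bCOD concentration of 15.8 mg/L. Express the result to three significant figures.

At the target effluent, Y k S/(K_s+S) = 0.484×3.77×15.8/87.30 = 0.3302 d⁻¹.
θ_c = 1/(μ − k_d) = 1/(0.3302 − 0.0820) = 1/0.2482 = 4.028 d.

θ_c ≈ 4.03 d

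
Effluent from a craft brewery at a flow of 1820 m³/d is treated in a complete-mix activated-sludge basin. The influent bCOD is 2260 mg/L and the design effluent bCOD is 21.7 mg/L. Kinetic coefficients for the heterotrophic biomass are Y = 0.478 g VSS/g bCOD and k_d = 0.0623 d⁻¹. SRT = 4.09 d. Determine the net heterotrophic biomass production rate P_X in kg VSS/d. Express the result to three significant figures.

P_X ≈ 1550 kg VSS/d

Observed yield with endogenous decay: Y_obs = Y / (1 + k_d·θ_c) = 0.478 / (1 + 0.0623 × 4.09) = 0.478 / 1.255 = 0.3809 g VSS/g bCOD.
Mass of bCOD removed per day: Q(S₀ − S) = 1820 × 2238 g/m³ = 4074 kg/d.
Biomass produced: P_X = Y_obs·Q·ΔS = 0.3809 × 4074 ≈ 1552 kg VSS/d.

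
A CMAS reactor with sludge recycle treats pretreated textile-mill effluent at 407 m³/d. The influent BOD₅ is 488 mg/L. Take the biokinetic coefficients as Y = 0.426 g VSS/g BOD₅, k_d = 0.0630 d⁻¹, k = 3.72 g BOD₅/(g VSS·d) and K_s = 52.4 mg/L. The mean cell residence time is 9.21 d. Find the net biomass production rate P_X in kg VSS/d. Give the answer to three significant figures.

P_X ≈ 52.8 kg VSS/d

From the Monod/SRT balance for a CMAS, S = K_s·(1+k_d θ_c)/[θ_c·(Y k − k_d) − 1] = 52.4 × (1 + 0.0630 × 9.21) / [9.21 × (0.426 × 3.72 − 0.0630) − 1] = 82.80 / 13.02 = 6.362 mg/L.
Y_obs = Y / (1 + k_d θ_c) = 0.426 / (1 + 0.0630 × 9.21) = 0.426 / 1.580 = 0.2696.
Q·(S₀ − S) = 407 × (488 − 6.36) × 10⁻³ = 196.0 kg/d removed.
P_X = Y_obs · Q(S₀ − S) = 0.2696 × 196.0 = 52.85 kg VSS/d.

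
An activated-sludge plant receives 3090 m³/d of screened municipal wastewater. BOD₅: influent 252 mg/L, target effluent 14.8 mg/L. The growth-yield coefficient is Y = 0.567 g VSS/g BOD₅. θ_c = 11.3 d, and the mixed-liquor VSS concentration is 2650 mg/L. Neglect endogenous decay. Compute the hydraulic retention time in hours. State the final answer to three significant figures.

Biomass mass balance (decay neglected): V·X = Y·Q·(S₀ − S)·θ_c, so V = 0.567 × 3090 × (252 − 14.8) × 11.3 / 2650 = 1772 m³.
HRT = V/Q = 1772 m³ / 3090 m³·d⁻¹ = 0.5735 d × 24 = 13.76 h.

τ ≈ 13.8 h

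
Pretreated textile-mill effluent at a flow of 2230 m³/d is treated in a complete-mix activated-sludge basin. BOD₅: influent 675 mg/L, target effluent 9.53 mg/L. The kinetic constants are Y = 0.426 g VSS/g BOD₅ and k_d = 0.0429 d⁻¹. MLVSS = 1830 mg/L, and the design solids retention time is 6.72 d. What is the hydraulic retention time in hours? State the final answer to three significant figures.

τ ≈ 19.4 h

Steady-state biomass mass balance: V·X·(1 + k_d·θ_c) = Y·Q·(S₀ − S)·θ_c, so V = 0.426 × 2230 × (675 − 9.53) × 6.72 / [1830 × (1 + 0.0429 × 6.72)] = 4.25×10^6 / 2358 = 1802 m³.
Hydraulic retention time τ = V/Q = 1802 / 2230 = 0.8081 d = 19.39 h.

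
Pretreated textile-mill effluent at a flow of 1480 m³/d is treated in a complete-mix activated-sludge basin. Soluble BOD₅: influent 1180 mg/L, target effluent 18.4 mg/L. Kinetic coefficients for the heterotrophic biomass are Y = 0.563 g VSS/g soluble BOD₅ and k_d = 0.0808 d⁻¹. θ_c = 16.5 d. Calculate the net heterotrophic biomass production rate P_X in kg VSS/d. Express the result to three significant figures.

P_X ≈ 415 kg VSS/d

The observed yield is Y_obs = Y/(1 + k_d·θ_c) = 0.563 / (1 + 0.0808 × 16.5) = 0.563 / 2.333 = 0.2413 g VSS per g soluble BOD₅ removed.
Substrate removed = Q·(S₀ − S) = 1480 m³/d × (1180 − 18.4) g/m³ = 1.72×10^6 g/d = 1719 kg/d.
P_X = Y_obs · Q(S₀ − S) = 0.2413 × 1719 = 414.8 kg VSS/d.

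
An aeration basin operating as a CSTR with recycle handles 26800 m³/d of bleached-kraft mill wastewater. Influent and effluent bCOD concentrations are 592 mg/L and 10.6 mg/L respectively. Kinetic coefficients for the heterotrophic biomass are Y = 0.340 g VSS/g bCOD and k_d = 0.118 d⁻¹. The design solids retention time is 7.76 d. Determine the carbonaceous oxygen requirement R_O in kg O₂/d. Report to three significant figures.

R_O ≈ 11700 kg O₂/d

The observed yield is Y_obs = Y/(1 + k_d·θ_c) = 0.340 / (1 + 0.118 × 7.76) = 0.340 / 1.916 = 0.1775 g VSS per g bCOD removed.
Mass of bCOD removed per day: Q(S₀ − S) = 26800 × 581.4 g/m³ = 15582 kg/d.
P_X = Y_obs·Q·(S₀ − S) = 0.1775 × 15582 = 2765 kg VSS/d.
R_O = Q·ΔS − 1.42 P_X = 15582 − 3927 = 11655 kg O₂/d.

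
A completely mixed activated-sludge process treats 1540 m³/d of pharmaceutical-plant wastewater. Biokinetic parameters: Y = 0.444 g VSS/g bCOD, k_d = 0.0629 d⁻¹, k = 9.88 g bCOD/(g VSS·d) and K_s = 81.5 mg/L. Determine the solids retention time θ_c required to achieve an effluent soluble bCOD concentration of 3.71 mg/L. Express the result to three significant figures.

Specific growth rate at S = 3.71 mg/L: μ = YkS/(K_s+S) = 0.444·9.88·3.71/(81.5+3.71) = 0.1910 d⁻¹.
Then 1/θ_c = μ − k_d = 0.1910 − 0.0629 = 0.1281 d⁻¹, giving θ_c = 7.807 d.

θ_c ≈ 7.81 d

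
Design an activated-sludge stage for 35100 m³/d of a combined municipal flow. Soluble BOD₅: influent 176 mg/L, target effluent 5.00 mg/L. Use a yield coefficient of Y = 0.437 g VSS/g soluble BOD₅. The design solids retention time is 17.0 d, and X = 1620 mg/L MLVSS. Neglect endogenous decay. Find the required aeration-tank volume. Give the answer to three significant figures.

V ≈ 27500 m³

Biomass mass balance (decay neglected): V·X = Y·Q·(S₀ − S)·θ_c, so V = 0.437 × 35100 × (176 − 5.00) × 17.0 / 1620 = 27524 m³.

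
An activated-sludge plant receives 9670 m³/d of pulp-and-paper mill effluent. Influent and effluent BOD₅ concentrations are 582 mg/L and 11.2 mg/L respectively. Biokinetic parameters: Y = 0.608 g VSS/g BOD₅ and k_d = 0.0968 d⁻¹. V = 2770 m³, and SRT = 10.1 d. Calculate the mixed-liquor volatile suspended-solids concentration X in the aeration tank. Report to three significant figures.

From V·X·(1 + k_d·θ_c) = Y·Q·(S₀ − S)·θ_c: X = 0.608 × 9670 × (582 − 11.2) × 10.1 / [2770 × (1 + 0.0968 × 10.1)] = 6187 mg/L.

X ≈ 6190 mg/L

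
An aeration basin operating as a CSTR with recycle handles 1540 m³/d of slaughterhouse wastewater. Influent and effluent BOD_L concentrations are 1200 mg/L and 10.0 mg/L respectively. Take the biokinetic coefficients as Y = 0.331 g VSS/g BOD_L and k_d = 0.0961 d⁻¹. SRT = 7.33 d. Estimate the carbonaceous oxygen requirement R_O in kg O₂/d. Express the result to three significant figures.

Y_obs = Y / (1 + k_d θ_c) = 0.331 / (1 + 0.0961 × 7.33) = 0.331 / 1.704 = 0.1942.
Mass of BOD_L removed per day: Q(S₀ − S) = 1540 × 1190 g/m³ = 1833 kg/d.
Net sludge production P_X = 0.1942 × 1833 = 355.9 kg VSS/d.
R_O = Q·(S₀ − S) − 1.42·P_X = 1833 − 1.42 × 355.9 = 1327 kg O₂/d.

R_O ≈ 1330 kg O₂/d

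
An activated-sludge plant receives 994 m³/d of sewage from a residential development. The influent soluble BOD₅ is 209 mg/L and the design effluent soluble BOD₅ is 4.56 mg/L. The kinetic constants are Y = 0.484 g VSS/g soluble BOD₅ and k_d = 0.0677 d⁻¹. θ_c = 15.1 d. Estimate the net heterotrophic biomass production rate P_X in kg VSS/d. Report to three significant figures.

P_X ≈ 48.6 kg VSS/d

The observed yield is Y_obs = Y/(1 + k_d·θ_c) = 0.484 / (1 + 0.0677 × 15.1) = 0.484 / 2.022 = 0.2393 g VSS per g soluble BOD₅ removed.
ΔS = 209 − 4.56 = 204.4 mg/L, so the substrate removal rate is 994 × 204.4/1000 = 203.2 kg soluble BOD₅/d.
P_X = Y_obs · Q(S₀ − S) = 0.2393 × 203.2 = 48.64 kg VSS/d.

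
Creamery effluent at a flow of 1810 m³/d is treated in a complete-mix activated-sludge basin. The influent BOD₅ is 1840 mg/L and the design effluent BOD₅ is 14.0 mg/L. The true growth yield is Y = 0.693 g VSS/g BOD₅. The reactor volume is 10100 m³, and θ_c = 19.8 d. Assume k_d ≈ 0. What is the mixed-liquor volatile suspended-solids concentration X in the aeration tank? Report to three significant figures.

X = Y·Q·ΔS·θ_c / V = 0.693 × 1810 × (1840 − 14.0) × 19.8 / 10100 = 4490 mg/L.

X ≈ 4490 mg/L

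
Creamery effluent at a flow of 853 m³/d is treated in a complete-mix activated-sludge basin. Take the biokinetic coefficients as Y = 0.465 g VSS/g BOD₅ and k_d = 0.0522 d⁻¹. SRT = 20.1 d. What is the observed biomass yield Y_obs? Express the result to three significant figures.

Observed yield with endogenous decay: Y_obs = Y / (1 + k_d·θ_c) = 0.465 / (1 + 0.0522 × 20.1) = 0.465 / 2.049 = 0.2269 g VSS/g BOD₅.

Y_obs ≈ 0.227 g VSS/g BOD₅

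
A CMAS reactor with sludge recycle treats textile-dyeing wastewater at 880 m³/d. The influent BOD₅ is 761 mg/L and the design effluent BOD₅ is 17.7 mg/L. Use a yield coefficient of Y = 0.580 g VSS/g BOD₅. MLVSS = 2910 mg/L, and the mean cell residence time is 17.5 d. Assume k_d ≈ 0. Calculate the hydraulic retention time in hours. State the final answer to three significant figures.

τ ≈ 62.2 h

Biomass mass balance (decay neglected): V·X = Y·Q·(S₀ − S)·θ_c, so V = 0.580 × 880 × (761 − 17.7) × 17.5 / 2910 = 2281 m³.
τ = V/Q = 2281/880 = 2.593 d, or 62.22 h.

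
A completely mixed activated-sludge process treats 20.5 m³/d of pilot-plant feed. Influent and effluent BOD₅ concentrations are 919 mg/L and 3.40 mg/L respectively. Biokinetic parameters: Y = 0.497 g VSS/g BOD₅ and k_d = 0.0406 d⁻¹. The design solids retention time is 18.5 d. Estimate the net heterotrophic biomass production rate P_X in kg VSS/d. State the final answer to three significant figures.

P_X ≈ 5.33 kg VSS/d

Y_obs = Y / (1 + k_d θ_c) = 0.497 / (1 + 0.0406 × 18.5) = 0.497 / 1.751 = 0.2838.
Q·(S₀ − S) = 20.5 × (919 − 3.40) × 10⁻³ = 18.77 kg/d removed.
Net biomass production P_X = Y_obs × Q·(S₀ − S) = 0.2838 × 18.77 = 5.327 kg VSS/d.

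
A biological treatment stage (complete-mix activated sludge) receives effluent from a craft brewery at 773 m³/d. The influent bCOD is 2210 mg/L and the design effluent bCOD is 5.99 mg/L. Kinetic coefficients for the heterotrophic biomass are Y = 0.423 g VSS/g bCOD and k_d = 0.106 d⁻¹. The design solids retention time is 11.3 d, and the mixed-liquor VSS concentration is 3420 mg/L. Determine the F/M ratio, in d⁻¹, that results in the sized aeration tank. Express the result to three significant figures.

Steady-state biomass mass balance: V·X·(1 + k_d·θ_c) = Y·Q·(S₀ − S)·θ_c, so V = 0.423 × 773 × (2210 − 5.99) × 11.3 / [3420 × (1 + 0.106 × 11.3)] = 8.14×10^6 / 7516 = 1083 m³.
F/M = applied load / biomass = Q·S₀/(V·X) = 773 × 2210 / (1083 × 3420) = 0.4611 d⁻¹.

F/M ≈ 0.461 d⁻¹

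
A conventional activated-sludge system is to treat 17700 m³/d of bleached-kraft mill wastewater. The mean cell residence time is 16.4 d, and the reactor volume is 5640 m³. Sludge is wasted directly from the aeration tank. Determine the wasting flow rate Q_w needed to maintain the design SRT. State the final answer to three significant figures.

Wasting from the aeration tank: Q_w = V / θ_c = 5640 / 16.4 = 343.9 m³/d.

Q_w ≈ 344 m³/d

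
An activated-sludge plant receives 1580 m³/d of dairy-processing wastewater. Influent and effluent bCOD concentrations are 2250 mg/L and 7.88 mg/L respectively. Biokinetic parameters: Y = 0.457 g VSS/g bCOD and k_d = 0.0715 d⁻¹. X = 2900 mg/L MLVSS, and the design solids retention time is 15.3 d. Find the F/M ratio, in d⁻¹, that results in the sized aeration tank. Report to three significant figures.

From the SRT design equation V = Y Q (S₀−S) θ_c / [X (1 + k_d θ_c)] = 0.457 × 1580 × (2250 − 7.88) × 15.3 / [2900 × (1 + 0.0715 × 15.3)] = 2.48×10^7 / 6072 = 4079 m³.
Food-to-microorganism ratio F/M = Q S₀ / (V X) = 1580 × 2250 / (4079 × 2900) = 0.3005 d⁻¹.

F/M ≈ 0.301 d⁻¹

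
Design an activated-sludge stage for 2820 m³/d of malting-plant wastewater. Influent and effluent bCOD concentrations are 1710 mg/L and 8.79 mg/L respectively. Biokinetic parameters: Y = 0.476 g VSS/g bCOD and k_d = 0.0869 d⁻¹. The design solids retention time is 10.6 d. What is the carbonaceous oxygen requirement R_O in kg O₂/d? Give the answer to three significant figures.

Correct the yield for decay: Y_obs = Y/(1 + k_d θ_c) = 0.476 / (1 + 0.0869 × 10.6) = 0.476 / 1.921 = 0.2478.
Substrate removed = Q·(S₀ − S) = 2820 m³/d × (1710 − 8.79) g/m³ = 4.8×10^6 g/d = 4797 kg/d.
P_X = Y_obs·Q·(S₀ − S) = 0.2478 × 4797 = 1189 kg VSS/d.
R_O = Q·ΔS − 1.42 P_X = 4797 − 1688 = 3110 kg O₂/d.

R_O ≈ 3110 kg O₂/d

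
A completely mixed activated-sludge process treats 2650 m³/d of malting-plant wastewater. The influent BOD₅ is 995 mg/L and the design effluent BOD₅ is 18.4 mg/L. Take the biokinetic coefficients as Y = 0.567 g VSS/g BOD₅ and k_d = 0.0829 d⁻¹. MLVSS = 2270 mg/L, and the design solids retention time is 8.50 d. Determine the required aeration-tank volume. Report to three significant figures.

V ≈ 3220 m³

From the SRT design equation V = Y Q (S₀−S) θ_c / [X (1 + k_d θ_c)] = 0.567 × 2650 × (995 − 18.4) × 8.50 / [2270 × (1 + 0.0829 × 8.50)] = 1.25×10^7 / 3870 = 3223 m³.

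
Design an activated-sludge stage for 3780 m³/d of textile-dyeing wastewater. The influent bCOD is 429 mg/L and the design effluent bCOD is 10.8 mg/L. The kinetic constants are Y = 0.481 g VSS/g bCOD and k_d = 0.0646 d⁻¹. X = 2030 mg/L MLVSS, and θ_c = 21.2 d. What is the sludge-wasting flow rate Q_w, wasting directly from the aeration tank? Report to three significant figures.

Rearranging the biomass balance for a CMAS with decay, V = Y·Q·ΔS·θ_c / [X·(1+k_d θ_c)] = 0.481 × 3780 × (429 − 10.8) × 21.2 / [2030 × (1 + 0.0646 × 21.2)] = 1.61×10^7 / 4810 = 3351 m³.
Wasting from the aeration tank: Q_w = V / θ_c = 3351 / 21.2 = 158.1 m³/d.

Q_w ≈ 158 m³/d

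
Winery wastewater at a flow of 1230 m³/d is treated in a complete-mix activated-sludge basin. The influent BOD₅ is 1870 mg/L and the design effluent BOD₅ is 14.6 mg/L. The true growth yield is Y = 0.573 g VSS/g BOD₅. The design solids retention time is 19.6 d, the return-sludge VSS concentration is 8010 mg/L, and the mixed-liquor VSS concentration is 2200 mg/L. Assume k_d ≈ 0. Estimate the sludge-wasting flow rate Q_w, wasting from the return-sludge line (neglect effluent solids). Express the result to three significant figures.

Q_w ≈ 163 m³/d

Biomass mass balance (decay neglected): V·X = Y·Q·(S₀ − S)·θ_c, so V = 0.573 × 1230 × (1870 − 14.6) × 19.6 / 2200 = 11650 m³.
Wasting from the return line (neglecting effluent solids): Q_w = V·X / (θ_c·X_r) = 11650 × 2200 / (19.6 × 8010) = 163.3 m³/d.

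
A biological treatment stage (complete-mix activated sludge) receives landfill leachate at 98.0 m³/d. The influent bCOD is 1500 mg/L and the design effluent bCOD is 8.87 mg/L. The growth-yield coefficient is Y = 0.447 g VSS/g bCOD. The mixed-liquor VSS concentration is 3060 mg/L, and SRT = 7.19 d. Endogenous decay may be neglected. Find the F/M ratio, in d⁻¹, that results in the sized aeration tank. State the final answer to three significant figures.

Biomass mass balance (decay neglected): V·X = Y·Q·(S₀ − S)·θ_c, so V = 0.447 × 98.0 × (1500 − 8.87) × 7.19 / 3060 = 153.5 m³.
F/M = applied load / biomass = Q·S₀/(V·X) = 98.0 × 1500 / (153.5 × 3060) = 0.3130 d⁻¹.

F/M ≈ 0.313 d⁻¹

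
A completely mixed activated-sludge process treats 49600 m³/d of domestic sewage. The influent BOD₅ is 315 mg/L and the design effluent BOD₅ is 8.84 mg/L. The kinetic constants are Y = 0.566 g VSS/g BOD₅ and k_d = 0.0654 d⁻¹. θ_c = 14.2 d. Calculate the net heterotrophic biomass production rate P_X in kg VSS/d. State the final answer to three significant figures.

P_X ≈ 4460 kg VSS/d

The observed yield is Y_obs = Y/(1 + k_d·θ_c) = 0.566 / (1 + 0.0654 × 14.2) = 0.566 / 1.929 = 0.2935 g VSS per g BOD₅ removed.
Mass of BOD₅ removed per day: Q(S₀ − S) = 49600 × 306.2 g/m³ = 15186 kg/d.
So the net sludge growth is P_X = 0.2935 × 15186 = 4456 kg VSS/d.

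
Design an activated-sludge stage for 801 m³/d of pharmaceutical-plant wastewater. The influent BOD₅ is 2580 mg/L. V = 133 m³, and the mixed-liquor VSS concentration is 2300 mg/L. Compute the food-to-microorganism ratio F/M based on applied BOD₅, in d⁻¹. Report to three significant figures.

F/M ≈ 6.76 d⁻¹

F/M = Q·S₀ / (V·X) = 801 × 2580 / (133.0 × 2300) = 6.756 g BOD₅·(g VSS·d)⁻¹.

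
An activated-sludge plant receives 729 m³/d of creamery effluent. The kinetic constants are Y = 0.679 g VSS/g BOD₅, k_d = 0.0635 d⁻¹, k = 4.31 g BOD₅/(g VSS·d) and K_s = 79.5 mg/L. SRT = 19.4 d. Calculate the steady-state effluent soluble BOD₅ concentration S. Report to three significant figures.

S ≈ 3.25 mg/L

From the Monod/SRT balance for a CMAS, S = K_s·(1+k_d θ_c)/[θ_c·(Y k − k_d) − 1] = 79.5 × (1 + 0.0635 × 19.4) / [19.4 × (0.679 × 4.31 − 0.0635) − 1] = 177.4 / 54.54 = 3.253 mg/L.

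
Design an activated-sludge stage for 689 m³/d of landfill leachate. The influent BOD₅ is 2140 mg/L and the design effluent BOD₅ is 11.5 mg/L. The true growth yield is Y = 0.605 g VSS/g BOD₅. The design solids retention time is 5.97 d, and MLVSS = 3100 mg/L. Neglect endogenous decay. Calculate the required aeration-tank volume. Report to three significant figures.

V ≈ 1710 m³

V·X = Y·Q·ΔS·θ_c gives V = 0.605 × 689 × (2140 − 11.5) × 5.97 / 3100 = 1709 m³.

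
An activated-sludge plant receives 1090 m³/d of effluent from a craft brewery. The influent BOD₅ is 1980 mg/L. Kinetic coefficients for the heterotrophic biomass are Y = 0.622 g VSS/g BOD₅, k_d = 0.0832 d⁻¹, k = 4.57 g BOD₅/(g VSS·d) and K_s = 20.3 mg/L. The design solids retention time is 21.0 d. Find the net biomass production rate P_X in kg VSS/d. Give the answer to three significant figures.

For a completely mixed reactor with recycle the Lawrence–McCarty relation gives S = K_s·(1 + k_d·θ_c) / [θ_c·(Y·k − k_d) − 1] = 20.3 × (1 + 0.0832 × 21.0) / [21.0 × (0.622 × 4.57 − 0.0832) − 1] = 55.77 / 56.95 = 0.9793 mg/L.
Observed yield with endogenous decay: Y_obs = Y / (1 + k_d·θ_c) = 0.622 / (1 + 0.0832 × 21.0) = 0.622 / 2.747 = 0.2264 g VSS/g BOD₅.
ΔS = 1980 − 0.979 = 1979 mg/L, so the substrate removal rate is 1090 × 1979/1000 = 2157 kg BOD₅/d.
P_X = Y_obs · Q(S₀ − S) = 0.2264 × 2157 = 488.4 kg VSS/d.

P_X ≈ 488 kg VSS/d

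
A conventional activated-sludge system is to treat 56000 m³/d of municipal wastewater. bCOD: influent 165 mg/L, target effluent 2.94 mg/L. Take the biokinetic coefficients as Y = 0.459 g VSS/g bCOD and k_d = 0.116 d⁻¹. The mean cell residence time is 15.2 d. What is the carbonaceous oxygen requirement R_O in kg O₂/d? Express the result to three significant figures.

R_O ≈ 6930 kg O₂/d

Observed yield with endogenous decay: Y_obs = Y / (1 + k_d·θ_c) = 0.459 / (1 + 0.116 × 15.2) = 0.459 / 2.763 = 0.1661 g VSS/g bCOD.
ΔS = 165 − 2.94 = 162.1 mg/L, so the substrate removal rate is 56000 × 162.1/1000 = 9075 kg bCOD/d.
Biomass synthesised: P_X = Y_obs × 9075 = 1508 kg VSS/d.
R_O = Q·ΔS − 1.42 P_X = 9075 − 2141 = 6935 kg O₂/d.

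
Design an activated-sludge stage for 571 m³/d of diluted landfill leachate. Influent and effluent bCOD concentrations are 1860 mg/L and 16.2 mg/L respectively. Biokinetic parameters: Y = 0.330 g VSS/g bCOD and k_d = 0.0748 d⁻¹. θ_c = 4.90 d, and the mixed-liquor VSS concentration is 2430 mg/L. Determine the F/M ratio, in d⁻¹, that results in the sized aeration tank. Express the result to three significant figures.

From the SRT design equation V = Y Q (S₀−S) θ_c / [X (1 + k_d θ_c)] = 0.330 × 571 × (1860 − 16.2) × 4.90 / [2430 × (1 + 0.0748 × 4.90)] = 1.7×10^6 / 3321 = 512.7 m³.
F/M = applied load / biomass = Q·S₀/(V·X) = 571 × 1860 / (512.7 × 2430) = 0.8525 d⁻¹.

F/M ≈ 0.853 d⁻¹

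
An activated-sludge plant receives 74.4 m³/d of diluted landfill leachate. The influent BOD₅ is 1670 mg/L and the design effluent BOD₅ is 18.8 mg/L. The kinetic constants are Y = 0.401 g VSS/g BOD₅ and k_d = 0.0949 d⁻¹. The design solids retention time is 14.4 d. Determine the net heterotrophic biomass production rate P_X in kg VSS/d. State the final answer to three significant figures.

P_X ≈ 20.8 kg VSS/d

Correct the yield for decay: Y_obs = Y/(1 + k_d θ_c) = 0.401 / (1 + 0.0949 × 14.4) = 0.401 / 2.367 = 0.1694.
ΔS = 1670 − 18.8 = 1651 mg/L, so the substrate removal rate is 74.4 × 1651/1000 = 122.8 kg BOD₅/d.
P_X = Y_obs · Q(S₀ − S) = 0.1694 × 122.8 = 20.82 kg VSS/d.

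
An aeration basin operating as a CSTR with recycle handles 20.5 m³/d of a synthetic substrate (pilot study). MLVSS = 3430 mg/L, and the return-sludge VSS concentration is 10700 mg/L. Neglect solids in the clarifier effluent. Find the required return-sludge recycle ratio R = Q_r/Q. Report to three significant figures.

Mass balance around the secondary clarifier (neglecting effluent solids): R = X / (X_r − X) = 3430 / (10700 − 3430) = 0.4718.

R ≈ 0.472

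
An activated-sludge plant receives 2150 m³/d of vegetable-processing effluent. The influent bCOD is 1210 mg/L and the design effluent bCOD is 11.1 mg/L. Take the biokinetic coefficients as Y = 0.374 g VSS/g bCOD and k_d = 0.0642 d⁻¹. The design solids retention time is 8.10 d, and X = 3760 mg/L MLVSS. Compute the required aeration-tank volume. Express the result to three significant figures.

From the SRT design equation V = Y Q (S₀−S) θ_c / [X (1 + k_d θ_c)] = 0.374 × 2150 × (1210 − 11.1) × 8.10 / [3760 × (1 + 0.0642 × 8.10)] = 7.81×10^6 / 5715 = 1366 m³.

V ≈ 1370 m³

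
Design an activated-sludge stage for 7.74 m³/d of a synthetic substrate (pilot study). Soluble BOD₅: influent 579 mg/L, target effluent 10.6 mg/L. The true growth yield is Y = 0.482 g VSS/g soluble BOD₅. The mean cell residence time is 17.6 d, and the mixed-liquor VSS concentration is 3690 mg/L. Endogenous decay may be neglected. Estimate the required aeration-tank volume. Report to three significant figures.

V ≈ 10.1 m³

V·X = Y·Q·ΔS·θ_c gives V = 0.482 × 7.74 × (579 − 10.6) × 17.6 / 3690 = 10.11 m³.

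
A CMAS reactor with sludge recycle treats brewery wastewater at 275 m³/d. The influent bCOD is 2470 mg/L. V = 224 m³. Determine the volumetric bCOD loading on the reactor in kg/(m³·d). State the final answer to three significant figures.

Applied bCOD load per unit volume = Q·S₀/V = (275 × 2470/1000)/224.0 = 3.032 kg bCOD·m⁻³·d⁻¹.

L_v ≈ 3.03 kg bCOD/(m³·d)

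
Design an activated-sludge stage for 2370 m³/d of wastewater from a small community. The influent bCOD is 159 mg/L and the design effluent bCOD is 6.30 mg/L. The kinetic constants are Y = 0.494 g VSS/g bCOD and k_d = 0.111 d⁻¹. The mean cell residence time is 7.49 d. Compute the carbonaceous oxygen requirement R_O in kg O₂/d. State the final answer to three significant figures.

Correct the yield for decay: Y_obs = Y/(1 + k_d θ_c) = 0.494 / (1 + 0.111 × 7.49) = 0.494 / 1.831 = 0.2697.
Mass of bCOD removed per day: Q(S₀ − S) = 2370 × 152.7 g/m³ = 361.9 kg/d.
P_X = Y_obs·Q·(S₀ − S) = 0.2697 × 361.9 = 97.62 kg VSS/d.
R_O = Q·(S₀ − S) − 1.42·P_X = 361.9 − 1.42 × 97.62 = 223.3 kg O₂/d.

R_O ≈ 223 kg O₂/d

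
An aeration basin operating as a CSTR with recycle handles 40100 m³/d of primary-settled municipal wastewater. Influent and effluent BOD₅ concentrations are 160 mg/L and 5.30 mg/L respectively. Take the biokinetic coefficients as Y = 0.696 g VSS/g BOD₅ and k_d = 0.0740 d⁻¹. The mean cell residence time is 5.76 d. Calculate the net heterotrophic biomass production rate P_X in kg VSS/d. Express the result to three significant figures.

Y_obs = Y / (1 + k_d θ_c) = 0.696 / (1 + 0.0740 × 5.76) = 0.696 / 1.426 = 0.4880.
Mass of BOD₅ removed per day: Q(S₀ − S) = 40100 × 154.7 g/m³ = 6203 kg/d.
Net biomass production P_X = Y_obs × Q·(S₀ − S) = 0.4880 × 6203 = 3027 kg VSS/d.

P_X ≈ 3030 kg VSS/d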